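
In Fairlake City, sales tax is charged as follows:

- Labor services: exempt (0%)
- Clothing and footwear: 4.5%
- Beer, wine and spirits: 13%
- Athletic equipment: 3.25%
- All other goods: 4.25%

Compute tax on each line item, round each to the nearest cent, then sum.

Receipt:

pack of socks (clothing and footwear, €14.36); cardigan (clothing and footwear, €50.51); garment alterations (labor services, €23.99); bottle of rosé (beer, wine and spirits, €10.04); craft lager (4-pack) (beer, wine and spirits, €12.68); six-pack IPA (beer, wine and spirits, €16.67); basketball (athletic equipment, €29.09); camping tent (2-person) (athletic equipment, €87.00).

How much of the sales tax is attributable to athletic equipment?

Basketball €29.09: athletic equipment → 3.25% → €0.95
Camping tent (2-person) €87.00: athletic equipment → 3.25% → €2.83
Tax on athletic equipment = €0.95 + €2.83 = €3.78

€3.78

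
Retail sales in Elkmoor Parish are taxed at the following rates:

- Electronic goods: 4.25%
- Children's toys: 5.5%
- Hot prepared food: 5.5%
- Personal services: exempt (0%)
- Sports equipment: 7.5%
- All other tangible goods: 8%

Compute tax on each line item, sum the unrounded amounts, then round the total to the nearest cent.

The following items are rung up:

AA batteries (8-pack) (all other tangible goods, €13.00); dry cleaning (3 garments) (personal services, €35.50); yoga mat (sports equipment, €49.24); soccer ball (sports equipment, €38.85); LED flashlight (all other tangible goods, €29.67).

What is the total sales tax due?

€10.02

AA batteries (8-pack) €13.00: all other tangible goods → 8% → €1.04
Dry cleaning (3 garments) €35.50: personal services → 0% → €0.00
Yoga mat €49.24: sports equipment → 7.5% → €3.693
Soccer ball €38.85: sports equipment → 7.5% → €2.91375
LED flashlight €29.67: all other tangible goods → 8% → €2.3736
Unrounded tax sum = €10.02035 → €10.02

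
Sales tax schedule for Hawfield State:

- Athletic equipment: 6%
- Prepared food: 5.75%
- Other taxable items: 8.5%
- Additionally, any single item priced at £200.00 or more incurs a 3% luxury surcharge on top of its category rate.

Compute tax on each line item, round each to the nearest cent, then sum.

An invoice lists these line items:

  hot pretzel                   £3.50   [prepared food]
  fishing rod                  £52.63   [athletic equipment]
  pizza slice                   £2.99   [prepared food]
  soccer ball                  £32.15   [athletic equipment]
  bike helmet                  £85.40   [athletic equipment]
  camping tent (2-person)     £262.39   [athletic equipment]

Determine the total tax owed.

£34.20

Hot pretzel £3.50: prepared food → 5.75% → £0.20
Fishing rod £52.63: athletic equipment → 6% → £3.16
Pizza slice £2.99: prepared food → 5.75% → £0.17
Soccer ball £32.15: athletic equipment → 6% → £1.93
Bike helmet £85.40: athletic equipment → 6% → £5.12
Camping tent (2-person) £262.39: athletic equipment → 6% + 3% surcharge = 9% → £23.62
Total tax = £0.20 + £3.16 + £0.17 + £1.93 + £5.12 + £23.62 = £34.20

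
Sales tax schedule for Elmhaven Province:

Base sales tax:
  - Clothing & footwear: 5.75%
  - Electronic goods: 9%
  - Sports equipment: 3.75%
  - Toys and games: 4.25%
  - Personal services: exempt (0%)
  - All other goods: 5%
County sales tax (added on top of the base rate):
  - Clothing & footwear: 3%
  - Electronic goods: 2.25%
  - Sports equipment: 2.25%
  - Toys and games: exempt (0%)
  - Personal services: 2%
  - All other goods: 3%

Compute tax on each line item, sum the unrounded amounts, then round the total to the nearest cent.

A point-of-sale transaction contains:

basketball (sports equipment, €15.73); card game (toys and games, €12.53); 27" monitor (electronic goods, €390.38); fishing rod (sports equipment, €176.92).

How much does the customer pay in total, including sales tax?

€651.57

Basketball €15.73: sports equipment → 3.75% + 2.25% county = 6% → €0.9438
Card game €12.53: toys and games → 4.25% + 0% county = 4.25% → €0.532525
27" monitor €390.38: electronic goods → 9% + 2.25% county = 11.25% → €43.91775
Fishing rod €176.92: sports equipment → 3.75% + 2.25% county = 6% → €10.6152
Subtotal = €595.56; unrounded tax = €56.009275 → €56.01; total due = €651.57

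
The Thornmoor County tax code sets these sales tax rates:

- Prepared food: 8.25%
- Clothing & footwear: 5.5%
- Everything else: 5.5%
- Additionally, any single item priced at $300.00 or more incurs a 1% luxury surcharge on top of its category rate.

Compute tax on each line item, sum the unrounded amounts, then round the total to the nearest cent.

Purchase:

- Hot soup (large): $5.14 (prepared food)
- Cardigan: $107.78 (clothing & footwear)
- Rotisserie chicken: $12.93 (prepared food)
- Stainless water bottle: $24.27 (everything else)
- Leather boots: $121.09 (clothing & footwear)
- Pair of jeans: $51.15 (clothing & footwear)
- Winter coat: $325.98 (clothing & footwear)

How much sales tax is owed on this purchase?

$39.42

Hot soup (large) $5.14: prepared food → 8.25% → $0.42405
Cardigan $107.78: clothing & footwear → 5.5% → $5.9279
Rotisserie chicken $12.93: prepared food → 8.25% → $1.066725
Stainless water bottle $24.27: everything else → 5.5% → $1.33485
Leather boots $121.09: clothing & footwear → 5.5% → $6.65995
Pair of jeans $51.15: clothing & footwear → 5.5% → $2.81325
Winter coat $325.98: clothing & footwear → 5.5% + 1% surcharge = 6.5% → $21.1887
Unrounded tax sum = $39.415425 → $39.42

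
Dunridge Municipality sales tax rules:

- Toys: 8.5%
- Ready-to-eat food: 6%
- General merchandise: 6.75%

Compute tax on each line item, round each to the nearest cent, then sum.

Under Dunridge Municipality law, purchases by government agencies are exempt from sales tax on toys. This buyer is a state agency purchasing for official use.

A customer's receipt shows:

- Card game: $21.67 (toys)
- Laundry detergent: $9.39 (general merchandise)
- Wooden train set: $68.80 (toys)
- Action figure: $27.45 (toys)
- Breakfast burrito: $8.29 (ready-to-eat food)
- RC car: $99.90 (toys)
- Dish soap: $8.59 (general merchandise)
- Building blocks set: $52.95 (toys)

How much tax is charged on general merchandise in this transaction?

$1.21

Laundry detergent $9.39: general merchandise → 6.75% → $0.63
Dish soap $8.59: general merchandise → 6.75% → $0.58
Tax on general merchandise = $0.63 + $0.58 = $1.21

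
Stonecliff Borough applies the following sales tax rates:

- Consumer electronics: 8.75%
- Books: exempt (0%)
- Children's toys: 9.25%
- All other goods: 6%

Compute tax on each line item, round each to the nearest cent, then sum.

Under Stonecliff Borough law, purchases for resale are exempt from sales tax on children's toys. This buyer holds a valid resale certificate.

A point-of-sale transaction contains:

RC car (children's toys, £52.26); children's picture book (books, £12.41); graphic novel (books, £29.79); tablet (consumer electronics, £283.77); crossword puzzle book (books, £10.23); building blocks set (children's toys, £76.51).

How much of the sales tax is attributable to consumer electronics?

£24.83

Tablet £283.77: consumer electronics → 8.75% → £24.83
Tax on consumer electronics = £24.83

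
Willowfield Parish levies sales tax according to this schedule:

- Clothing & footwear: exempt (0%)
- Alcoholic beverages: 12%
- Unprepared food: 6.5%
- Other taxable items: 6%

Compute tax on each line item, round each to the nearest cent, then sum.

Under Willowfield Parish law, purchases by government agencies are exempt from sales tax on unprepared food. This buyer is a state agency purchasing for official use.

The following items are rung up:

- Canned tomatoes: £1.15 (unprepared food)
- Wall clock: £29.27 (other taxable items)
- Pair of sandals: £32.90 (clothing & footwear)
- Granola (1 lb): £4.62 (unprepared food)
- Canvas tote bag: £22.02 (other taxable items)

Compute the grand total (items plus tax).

£93.04

Canned tomatoes £1.15: unprepared food, buyer-exempt → 0% → £0.00
Wall clock £29.27: other taxable items → 6% → £1.76
Pair of sandals £32.90: clothing & footwear → 0% → £0.00
Granola (1 lb) £4.62: unprepared food, buyer-exempt → 0% → £0.00
Canvas tote bag £22.02: other taxable items → 6% → £1.32
Subtotal = £89.96; tax = £3.08; total due = £93.04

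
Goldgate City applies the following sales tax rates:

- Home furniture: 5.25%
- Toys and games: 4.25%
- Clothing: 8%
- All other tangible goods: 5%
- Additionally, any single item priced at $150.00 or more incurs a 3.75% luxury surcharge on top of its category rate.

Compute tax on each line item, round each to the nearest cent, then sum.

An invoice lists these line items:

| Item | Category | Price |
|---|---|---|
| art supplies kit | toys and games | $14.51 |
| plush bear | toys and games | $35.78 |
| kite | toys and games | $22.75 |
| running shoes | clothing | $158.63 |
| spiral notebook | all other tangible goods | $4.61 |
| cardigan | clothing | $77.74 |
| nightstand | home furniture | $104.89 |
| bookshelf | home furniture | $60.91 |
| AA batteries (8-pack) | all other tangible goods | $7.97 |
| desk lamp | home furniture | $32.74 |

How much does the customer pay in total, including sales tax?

$559.56

Art supplies kit $14.51: toys and games → 4.25% → $0.62
Plush bear $35.78: toys and games → 4.25% → $1.52
Kite $22.75: toys and games → 4.25% → $0.97
Running shoes $158.63: clothing → 8% + 3.75% surcharge = 11.75% → $18.64
Spiral notebook $4.61: all other tangible goods → 5% → $0.23
Cardigan $77.74: clothing → 8% → $6.22
Nightstand $104.89: home furniture → 5.25% → $5.51
Bookshelf $60.91: home furniture → 5.25% → $3.20
AA batteries (8-pack) $7.97: all other tangible goods → 5% → $0.40
Desk lamp $32.74: home furniture → 5.25% → $1.72
Subtotal = $520.53; tax = $39.03; total due = $559.56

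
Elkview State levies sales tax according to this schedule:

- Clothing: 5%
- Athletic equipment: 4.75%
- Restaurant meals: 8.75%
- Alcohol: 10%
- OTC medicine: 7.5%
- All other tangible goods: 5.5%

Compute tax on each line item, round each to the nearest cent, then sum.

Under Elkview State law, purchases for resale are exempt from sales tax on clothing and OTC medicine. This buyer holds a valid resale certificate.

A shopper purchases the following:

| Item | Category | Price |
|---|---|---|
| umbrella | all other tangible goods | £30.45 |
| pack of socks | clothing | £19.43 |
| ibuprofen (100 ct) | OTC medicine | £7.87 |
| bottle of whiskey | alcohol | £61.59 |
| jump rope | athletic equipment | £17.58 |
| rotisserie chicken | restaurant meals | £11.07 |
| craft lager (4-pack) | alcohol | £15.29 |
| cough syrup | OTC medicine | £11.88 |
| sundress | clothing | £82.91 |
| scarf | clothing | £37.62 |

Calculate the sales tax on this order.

Umbrella £30.45: all other tangible goods → 5.5% → £1.67
Pack of socks £19.43: clothing, buyer-exempt → 0% → £0.00
Ibuprofen (100 ct) £7.87: OTC medicine, buyer-exempt → 0% → £0.00
Bottle of whiskey £61.59: alcohol → 10% → £6.16
Jump rope £17.58: athletic equipment → 4.75% → £0.84
Rotisserie chicken £11.07: restaurant meals → 8.75% → £0.97
Craft lager (4-pack) £15.29: alcohol → 10% → £1.53
Cough syrup £11.88: OTC medicine, buyer-exempt → 0% → £0.00
Sundress £82.91: clothing, buyer-exempt → 0% → £0.00
Scarf £37.62: clothing, buyer-exempt → 0% → £0.00
Total tax = £1.67 + £6.16 + £0.84 + £0.97 + £1.53 = £11.17

£11.17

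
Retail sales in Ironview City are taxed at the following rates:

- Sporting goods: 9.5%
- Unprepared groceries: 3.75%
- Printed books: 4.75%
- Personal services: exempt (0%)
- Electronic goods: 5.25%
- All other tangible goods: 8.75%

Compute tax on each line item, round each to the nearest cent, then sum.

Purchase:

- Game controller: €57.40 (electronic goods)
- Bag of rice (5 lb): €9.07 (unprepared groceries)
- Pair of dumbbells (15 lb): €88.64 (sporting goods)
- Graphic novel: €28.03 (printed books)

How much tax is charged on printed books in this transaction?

€1.33

Graphic novel €28.03: printed books → 4.75% → €1.33
Tax on printed books = €1.33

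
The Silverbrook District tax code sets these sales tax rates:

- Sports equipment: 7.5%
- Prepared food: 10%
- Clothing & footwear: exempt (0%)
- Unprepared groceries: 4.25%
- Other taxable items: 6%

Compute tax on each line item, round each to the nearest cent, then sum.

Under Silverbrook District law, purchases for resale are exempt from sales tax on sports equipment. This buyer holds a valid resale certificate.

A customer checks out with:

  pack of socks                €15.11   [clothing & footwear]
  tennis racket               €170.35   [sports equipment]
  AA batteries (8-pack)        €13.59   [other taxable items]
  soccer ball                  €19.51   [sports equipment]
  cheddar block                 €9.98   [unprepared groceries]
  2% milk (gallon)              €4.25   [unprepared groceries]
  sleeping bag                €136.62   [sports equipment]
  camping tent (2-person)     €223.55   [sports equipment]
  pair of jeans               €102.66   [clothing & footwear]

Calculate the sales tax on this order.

Pack of socks €15.11: clothing & footwear → 0% → €0.00
Tennis racket €170.35: sports equipment, buyer-exempt → 0% → €0.00
AA batteries (8-pack) €13.59: other taxable items → 6% → €0.82
Soccer ball €19.51: sports equipment, buyer-exempt → 0% → €0.00
Cheddar block €9.98: unprepared groceries → 4.25% → €0.42
2% milk (gallon) €4.25: unprepared groceries → 4.25% → €0.18
Sleeping bag €136.62: sports equipment, buyer-exempt → 0% → €0.00
Camping tent (2-person) €223.55: sports equipment, buyer-exempt → 0% → €0.00
Pair of jeans €102.66: clothing & footwear → 0% → €0.00
Total tax = €0.82 + €0.42 + €0.18 = €1.42

€1.42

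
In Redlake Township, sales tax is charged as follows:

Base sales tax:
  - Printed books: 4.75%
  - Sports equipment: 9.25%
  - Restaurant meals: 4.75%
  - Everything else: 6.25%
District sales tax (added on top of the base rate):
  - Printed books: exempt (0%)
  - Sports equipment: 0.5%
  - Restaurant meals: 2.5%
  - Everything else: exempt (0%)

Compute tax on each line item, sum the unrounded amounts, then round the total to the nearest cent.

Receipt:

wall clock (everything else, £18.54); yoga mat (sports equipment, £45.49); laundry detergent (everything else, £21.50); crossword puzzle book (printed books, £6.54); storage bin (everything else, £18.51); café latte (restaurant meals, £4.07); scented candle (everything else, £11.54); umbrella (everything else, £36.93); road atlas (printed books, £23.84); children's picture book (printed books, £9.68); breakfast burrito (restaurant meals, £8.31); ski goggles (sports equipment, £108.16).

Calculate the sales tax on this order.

Wall clock £18.54: everything else → 6.25% + 0% district = 6.25% → £1.15875
Yoga mat £45.49: sports equipment → 9.25% + 0.5% district = 9.75% → £4.435275
Laundry detergent £21.50: everything else → 6.25% + 0% district = 6.25% → £1.34375
Crossword puzzle book £6.54: printed books → 4.75% + 0% district = 4.75% → £0.31065
Storage bin £18.51: everything else → 6.25% + 0% district = 6.25% → £1.156875
Café latte £4.07: restaurant meals → 4.75% + 2.5% district = 7.25% → £0.295075
Scented candle £11.54: everything else → 6.25% + 0% district = 6.25% → £0.72125
Umbrella £36.93: everything else → 6.25% + 0% district = 6.25% → £2.308125
Road atlas £23.84: printed books → 4.75% + 0% district = 4.75% → £1.1324
Children's picture book £9.68: printed books → 4.75% + 0% district = 4.75% → £0.4598
Breakfast burrito £8.31: restaurant meals → 4.75% + 2.5% district = 7.25% → £0.602475
Ski goggles £108.16: sports equipment → 9.25% + 0.5% district = 9.75% → £10.5456
Unrounded tax sum = £24.470025 → £24.47

£24.47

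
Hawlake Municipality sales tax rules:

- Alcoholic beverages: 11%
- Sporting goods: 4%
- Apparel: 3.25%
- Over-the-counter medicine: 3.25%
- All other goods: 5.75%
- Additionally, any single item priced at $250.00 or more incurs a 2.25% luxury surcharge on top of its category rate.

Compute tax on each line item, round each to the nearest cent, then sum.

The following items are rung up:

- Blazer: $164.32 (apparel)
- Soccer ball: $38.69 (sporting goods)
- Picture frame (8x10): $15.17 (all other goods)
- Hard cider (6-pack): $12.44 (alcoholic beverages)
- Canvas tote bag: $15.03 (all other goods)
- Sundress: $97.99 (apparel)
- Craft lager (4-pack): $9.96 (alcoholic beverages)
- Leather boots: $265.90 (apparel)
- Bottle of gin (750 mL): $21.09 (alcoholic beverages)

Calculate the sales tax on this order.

$31.21

Blazer $164.32: apparel → 3.25% → $5.34
Soccer ball $38.69: sporting goods → 4% → $1.55
Picture frame (8x10) $15.17: all other goods → 5.75% → $0.87
Hard cider (6-pack) $12.44: alcoholic beverages → 11% → $1.37
Canvas tote bag $15.03: all other goods → 5.75% → $0.86
Sundress $97.99: apparel → 3.25% → $3.18
Craft lager (4-pack) $9.96: alcoholic beverages → 11% → $1.10
Leather boots $265.90: apparel → 3.25% + 2.25% surcharge = 5.5% → $14.62
Bottle of gin (750 mL) $21.09: alcoholic beverages → 11% → $2.32
Total tax = $5.34 + $1.55 + $0.87 + $1.37 + $0.86 + $3.18 + $1.10 + $14.62 + $2.32 = $31.21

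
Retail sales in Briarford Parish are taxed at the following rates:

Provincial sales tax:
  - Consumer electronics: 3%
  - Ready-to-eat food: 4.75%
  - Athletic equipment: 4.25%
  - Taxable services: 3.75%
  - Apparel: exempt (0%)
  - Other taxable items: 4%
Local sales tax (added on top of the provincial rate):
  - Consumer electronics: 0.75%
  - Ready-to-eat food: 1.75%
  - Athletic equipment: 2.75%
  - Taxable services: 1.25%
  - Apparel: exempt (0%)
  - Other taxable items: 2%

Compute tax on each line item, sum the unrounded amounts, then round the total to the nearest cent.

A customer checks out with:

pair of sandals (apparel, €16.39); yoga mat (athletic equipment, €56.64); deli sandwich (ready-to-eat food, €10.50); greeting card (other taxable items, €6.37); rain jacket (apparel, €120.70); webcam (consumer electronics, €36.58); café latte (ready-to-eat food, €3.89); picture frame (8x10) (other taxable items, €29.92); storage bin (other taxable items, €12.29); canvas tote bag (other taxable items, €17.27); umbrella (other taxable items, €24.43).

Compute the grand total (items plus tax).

Pair of sandals €16.39: apparel → 0% + 0% local = 0% → €0.00
Yoga mat €56.64: athletic equipment → 4.25% + 2.75% local = 7% → €3.9648
Deli sandwich €10.50: ready-to-eat food → 4.75% + 1.75% local = 6.5% → €0.6825
Greeting card €6.37: other taxable items → 4% + 2% local = 6% → €0.3822
Rain jacket €120.70: apparel → 0% + 0% local = 0% → €0.00
Webcam €36.58: consumer electronics → 3% + 0.75% local = 3.75% → €1.37175
Café latte €3.89: ready-to-eat food → 4.75% + 1.75% local = 6.5% → €0.25285
Picture frame (8x10) €29.92: other taxable items → 4% + 2% local = 6% → €1.7952
Storage bin €12.29: other taxable items → 4% + 2% local = 6% → €0.7374
Canvas tote bag €17.27: other taxable items → 4% + 2% local = 6% → €1.0362
Umbrella €24.43: other taxable items → 4% + 2% local = 6% → €1.4658
Subtotal = €334.98; unrounded tax = €11.6887 → €11.69; total due = €346.67

€346.67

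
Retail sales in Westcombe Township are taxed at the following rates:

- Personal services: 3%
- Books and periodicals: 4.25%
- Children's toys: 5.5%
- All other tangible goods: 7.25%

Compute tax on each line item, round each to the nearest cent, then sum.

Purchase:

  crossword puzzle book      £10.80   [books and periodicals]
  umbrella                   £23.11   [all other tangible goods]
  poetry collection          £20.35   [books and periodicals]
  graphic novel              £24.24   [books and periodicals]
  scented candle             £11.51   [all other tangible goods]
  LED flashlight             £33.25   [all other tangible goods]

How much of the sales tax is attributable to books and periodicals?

£2.35

Crossword puzzle book £10.80: books and periodicals → 4.25% → £0.46
Poetry collection £20.35: books and periodicals → 4.25% → £0.86
Graphic novel £24.24: books and periodicals → 4.25% → £1.03
Tax on books and periodicals = £0.46 + £0.86 + £1.03 = £2.35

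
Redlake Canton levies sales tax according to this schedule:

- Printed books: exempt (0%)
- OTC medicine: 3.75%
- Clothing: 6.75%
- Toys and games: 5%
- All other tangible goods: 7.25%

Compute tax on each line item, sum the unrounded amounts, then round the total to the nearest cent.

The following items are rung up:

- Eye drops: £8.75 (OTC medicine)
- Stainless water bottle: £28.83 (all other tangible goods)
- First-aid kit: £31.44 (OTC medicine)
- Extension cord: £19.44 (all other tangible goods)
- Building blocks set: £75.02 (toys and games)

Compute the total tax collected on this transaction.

Eye drops £8.75: OTC medicine → 3.75% → £0.328125
Stainless water bottle £28.83: all other tangible goods → 7.25% → £2.090175
First-aid kit £31.44: OTC medicine → 3.75% → £1.179
Extension cord £19.44: all other tangible goods → 7.25% → £1.4094
Building blocks set £75.02: toys and games → 5% → £3.751
Unrounded tax sum = £8.7577 → £8.76

£8.76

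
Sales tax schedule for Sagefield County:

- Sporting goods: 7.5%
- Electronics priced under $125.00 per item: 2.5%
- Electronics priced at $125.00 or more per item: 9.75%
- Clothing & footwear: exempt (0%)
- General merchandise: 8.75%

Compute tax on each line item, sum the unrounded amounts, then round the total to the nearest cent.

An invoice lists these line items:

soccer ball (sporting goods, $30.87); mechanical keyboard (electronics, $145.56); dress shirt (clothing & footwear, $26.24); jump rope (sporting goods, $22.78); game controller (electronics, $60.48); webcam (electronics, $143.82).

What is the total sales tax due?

$33.75

Soccer ball $30.87: sporting goods → 7.5% → $2.31525
Mechanical keyboard $145.56: electronics, $125.00 or more → 9.75% → $14.1921
Dress shirt $26.24: clothing & footwear → 0% → $0.00
Jump rope $22.78: sporting goods → 7.5% → $1.7085
Game controller $60.48: electronics, under $125.00 → 2.5% → $1.512
Webcam $143.82: electronics, $125.00 or more → 9.75% → $14.02245
Unrounded tax sum = $33.7503 → $33.75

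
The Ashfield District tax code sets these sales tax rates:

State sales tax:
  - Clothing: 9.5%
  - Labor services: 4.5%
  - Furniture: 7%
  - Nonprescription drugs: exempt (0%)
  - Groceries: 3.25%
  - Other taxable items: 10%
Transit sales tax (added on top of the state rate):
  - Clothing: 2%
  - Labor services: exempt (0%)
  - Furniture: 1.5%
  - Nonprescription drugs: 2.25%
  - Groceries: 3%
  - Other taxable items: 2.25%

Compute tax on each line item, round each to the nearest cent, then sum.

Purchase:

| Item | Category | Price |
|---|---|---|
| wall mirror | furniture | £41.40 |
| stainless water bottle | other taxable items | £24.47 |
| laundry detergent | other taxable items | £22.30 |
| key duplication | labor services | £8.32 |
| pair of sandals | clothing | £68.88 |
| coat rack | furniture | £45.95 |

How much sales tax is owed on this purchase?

£21.45

Wall mirror £41.40: furniture → 7% + 1.5% transit = 8.5% → £3.52
Stainless water bottle £24.47: other taxable items → 10% + 2.25% transit = 12.25% → £3.00
Laundry detergent £22.30: other taxable items → 10% + 2.25% transit = 12.25% → £2.73
Key duplication £8.32: labor services → 4.5% + 0% transit = 4.5% → £0.37
Pair of sandals £68.88: clothing → 9.5% + 2% transit = 11.5% → £7.92
Coat rack £45.95: furniture → 7% + 1.5% transit = 8.5% → £3.91
Total tax = £3.52 + £3.00 + £2.73 + £0.37 + £7.92 + £3.91 = £21.45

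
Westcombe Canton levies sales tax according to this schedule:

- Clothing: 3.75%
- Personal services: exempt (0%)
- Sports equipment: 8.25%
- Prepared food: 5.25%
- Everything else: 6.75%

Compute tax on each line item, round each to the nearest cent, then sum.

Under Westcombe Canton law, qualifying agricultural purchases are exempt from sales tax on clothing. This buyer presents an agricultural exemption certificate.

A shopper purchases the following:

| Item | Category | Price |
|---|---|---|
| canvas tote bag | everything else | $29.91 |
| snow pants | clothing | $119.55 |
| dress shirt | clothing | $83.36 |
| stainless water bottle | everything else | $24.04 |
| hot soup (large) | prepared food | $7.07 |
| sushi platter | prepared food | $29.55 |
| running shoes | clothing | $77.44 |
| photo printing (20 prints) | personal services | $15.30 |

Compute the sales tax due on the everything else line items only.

$3.64

Canvas tote bag $29.91: everything else → 6.75% → $2.02
Stainless water bottle $24.04: everything else → 6.75% → $1.62
Tax on everything else = $2.02 + $1.62 = $3.64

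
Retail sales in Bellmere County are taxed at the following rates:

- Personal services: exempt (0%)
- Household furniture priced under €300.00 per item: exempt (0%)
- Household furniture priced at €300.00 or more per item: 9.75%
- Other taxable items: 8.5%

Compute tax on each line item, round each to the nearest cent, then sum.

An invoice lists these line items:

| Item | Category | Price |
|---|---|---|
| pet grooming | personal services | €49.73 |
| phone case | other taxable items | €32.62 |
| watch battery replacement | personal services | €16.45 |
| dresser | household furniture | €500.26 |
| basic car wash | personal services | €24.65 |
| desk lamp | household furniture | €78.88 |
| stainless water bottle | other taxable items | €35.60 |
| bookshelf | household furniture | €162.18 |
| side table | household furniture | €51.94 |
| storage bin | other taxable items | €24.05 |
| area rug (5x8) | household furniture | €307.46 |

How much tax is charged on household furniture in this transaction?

Dresser €500.26: household furniture, €300.00 or more → 9.75% → €48.78
Desk lamp €78.88: household furniture, under €300.00 → 0% → €0.00
Bookshelf €162.18: household furniture, under €300.00 → 0% → €0.00
Side table €51.94: household furniture, under €300.00 → 0% → €0.00
Area rug (5x8) €307.46: household furniture, €300.00 or more → 9.75% → €29.98
Tax on household furniture = €48.78 + €0.00 + €0.00 + €0.00 + €29.98 = €78.76

€78.76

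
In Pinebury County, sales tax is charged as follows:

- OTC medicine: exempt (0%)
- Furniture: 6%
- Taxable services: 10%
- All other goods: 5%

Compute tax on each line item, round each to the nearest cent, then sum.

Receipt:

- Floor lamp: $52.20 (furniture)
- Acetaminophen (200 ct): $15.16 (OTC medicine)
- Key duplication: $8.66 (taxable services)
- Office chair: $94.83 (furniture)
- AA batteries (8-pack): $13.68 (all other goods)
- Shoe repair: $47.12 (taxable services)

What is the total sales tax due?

$15.08

Floor lamp $52.20: furniture → 6% → $3.13
Acetaminophen (200 ct) $15.16: OTC medicine → 0% → $0.00
Key duplication $8.66: taxable services → 10% → $0.87
Office chair $94.83: furniture → 6% → $5.69
AA batteries (8-pack) $13.68: all other goods → 5% → $0.68
Shoe repair $47.12: taxable services → 10% → $4.71
Total tax = $3.13 + $0.87 + $5.69 + $0.68 + $4.71 = $15.08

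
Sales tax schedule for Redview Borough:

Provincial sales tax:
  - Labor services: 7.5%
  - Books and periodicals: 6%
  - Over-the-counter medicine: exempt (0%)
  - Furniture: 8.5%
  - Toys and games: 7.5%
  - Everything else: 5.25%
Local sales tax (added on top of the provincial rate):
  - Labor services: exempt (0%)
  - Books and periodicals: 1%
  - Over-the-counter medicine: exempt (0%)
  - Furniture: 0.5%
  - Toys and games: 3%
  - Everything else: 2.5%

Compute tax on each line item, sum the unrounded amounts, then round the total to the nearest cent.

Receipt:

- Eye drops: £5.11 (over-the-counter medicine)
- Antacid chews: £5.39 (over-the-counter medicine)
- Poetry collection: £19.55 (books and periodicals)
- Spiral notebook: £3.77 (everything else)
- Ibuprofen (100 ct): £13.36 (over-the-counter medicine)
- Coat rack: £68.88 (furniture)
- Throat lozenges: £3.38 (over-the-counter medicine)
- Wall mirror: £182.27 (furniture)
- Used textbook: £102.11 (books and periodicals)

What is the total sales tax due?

Eye drops £5.11: over-the-counter medicine → 0% + 0% local = 0% → £0.00
Antacid chews £5.39: over-the-counter medicine → 0% + 0% local = 0% → £0.00
Poetry collection £19.55: books and periodicals → 6% + 1% local = 7% → £1.3685
Spiral notebook £3.77: everything else → 5.25% + 2.5% local = 7.75% → £0.292175
Ibuprofen (100 ct) £13.36: over-the-counter medicine → 0% + 0% local = 0% → £0.00
Coat rack £68.88: furniture → 8.5% + 0.5% local = 9% → £6.1992
Throat lozenges £3.38: over-the-counter medicine → 0% + 0% local = 0% → £0.00
Wall mirror £182.27: furniture → 8.5% + 0.5% local = 9% → £16.4043
Used textbook £102.11: books and periodicals → 6% + 1% local = 7% → £7.1477
Unrounded tax sum = £31.411875 → £31.41

£31.41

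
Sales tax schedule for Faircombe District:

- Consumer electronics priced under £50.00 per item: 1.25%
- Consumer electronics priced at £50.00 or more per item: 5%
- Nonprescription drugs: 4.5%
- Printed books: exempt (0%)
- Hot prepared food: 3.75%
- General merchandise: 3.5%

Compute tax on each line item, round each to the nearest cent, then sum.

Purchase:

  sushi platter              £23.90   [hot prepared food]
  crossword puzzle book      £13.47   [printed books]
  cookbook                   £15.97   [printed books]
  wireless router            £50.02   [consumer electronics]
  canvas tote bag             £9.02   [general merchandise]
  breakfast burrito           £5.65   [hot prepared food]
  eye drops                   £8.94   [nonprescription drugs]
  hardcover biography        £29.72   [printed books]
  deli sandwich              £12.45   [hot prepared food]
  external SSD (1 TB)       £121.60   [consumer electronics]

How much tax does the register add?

£10.88

Sushi platter £23.90: hot prepared food → 3.75% → £0.90
Crossword puzzle book £13.47: printed books → 0% → £0.00
Cookbook £15.97: printed books → 0% → £0.00
Wireless router £50.02: consumer electronics, £50.00 or more → 5% → £2.50
Canvas tote bag £9.02: general merchandise → 3.5% → £0.32
Breakfast burrito £5.65: hot prepared food → 3.75% → £0.21
Eye drops £8.94: nonprescription drugs → 4.5% → £0.40
Hardcover biography £29.72: printed books → 0% → £0.00
Deli sandwich £12.45: hot prepared food → 3.75% → £0.47
External SSD (1 TB) £121.60: consumer electronics, £50.00 or more → 5% → £6.08
Total tax = £0.90 + £2.50 + £0.32 + £0.21 + £0.40 + £0.47 + £6.08 = £10.88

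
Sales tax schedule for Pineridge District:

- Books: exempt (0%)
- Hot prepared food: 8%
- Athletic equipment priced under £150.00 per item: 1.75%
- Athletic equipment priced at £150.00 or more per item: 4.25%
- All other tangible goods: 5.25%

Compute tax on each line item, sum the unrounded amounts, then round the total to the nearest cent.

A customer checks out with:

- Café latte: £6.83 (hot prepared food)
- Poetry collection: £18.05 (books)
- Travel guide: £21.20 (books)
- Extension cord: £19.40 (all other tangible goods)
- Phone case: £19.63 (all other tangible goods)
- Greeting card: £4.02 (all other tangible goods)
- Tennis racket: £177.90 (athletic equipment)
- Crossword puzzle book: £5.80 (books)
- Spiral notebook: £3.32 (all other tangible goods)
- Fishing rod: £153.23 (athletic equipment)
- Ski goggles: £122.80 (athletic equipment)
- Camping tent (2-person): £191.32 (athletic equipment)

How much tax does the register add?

Café latte £6.83: hot prepared food → 8% → £0.5464
Poetry collection £18.05: books → 0% → £0.00
Travel guide £21.20: books → 0% → £0.00
Extension cord £19.40: all other tangible goods → 5.25% → £1.0185
Phone case £19.63: all other tangible goods → 5.25% → £1.030575
Greeting card £4.02: all other tangible goods → 5.25% → £0.21105
Tennis racket £177.90: athletic equipment, £150.00 or more → 4.25% → £7.56075
Crossword puzzle book £5.80: books → 0% → £0.00
Spiral notebook £3.32: all other tangible goods → 5.25% → £0.1743
Fishing rod £153.23: athletic equipment, £150.00 or more → 4.25% → £6.512275
Ski goggles £122.80: athletic equipment, under £150.00 → 1.75% → £2.149
Camping tent (2-person) £191.32: athletic equipment, £150.00 or more → 4.25% → £8.1311
Unrounded tax sum = £27.33395 → £27.33

£27.33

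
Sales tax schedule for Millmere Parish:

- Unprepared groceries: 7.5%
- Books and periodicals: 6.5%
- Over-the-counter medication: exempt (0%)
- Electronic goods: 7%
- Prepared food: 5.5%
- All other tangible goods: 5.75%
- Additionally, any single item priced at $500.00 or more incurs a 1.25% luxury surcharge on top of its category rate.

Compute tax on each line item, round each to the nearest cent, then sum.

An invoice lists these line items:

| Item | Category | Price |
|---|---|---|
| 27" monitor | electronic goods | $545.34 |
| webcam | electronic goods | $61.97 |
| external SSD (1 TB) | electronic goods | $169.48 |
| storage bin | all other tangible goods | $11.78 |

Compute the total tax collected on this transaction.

27" monitor $545.34: electronic goods → 7% + 1.25% surcharge = 8.25% → $44.99
Webcam $61.97: electronic goods → 7% → $4.34
External SSD (1 TB) $169.48: electronic goods → 7% → $11.86
Storage bin $11.78: all other tangible goods → 5.75% → $0.68
Total tax = $44.99 + $4.34 + $11.86 + $0.68 = $61.87

$61.87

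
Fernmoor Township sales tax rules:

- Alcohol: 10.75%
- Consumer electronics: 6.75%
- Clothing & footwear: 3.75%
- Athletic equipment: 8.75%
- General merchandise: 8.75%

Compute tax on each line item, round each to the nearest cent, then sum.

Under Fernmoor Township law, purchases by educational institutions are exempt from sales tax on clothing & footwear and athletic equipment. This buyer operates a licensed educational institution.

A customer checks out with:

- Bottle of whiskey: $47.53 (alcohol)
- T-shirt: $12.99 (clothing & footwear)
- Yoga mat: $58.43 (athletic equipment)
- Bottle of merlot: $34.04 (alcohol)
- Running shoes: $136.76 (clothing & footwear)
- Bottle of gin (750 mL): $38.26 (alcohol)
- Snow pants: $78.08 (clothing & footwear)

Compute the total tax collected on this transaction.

Bottle of whiskey $47.53: alcohol → 10.75% → $5.11
T-shirt $12.99: clothing & footwear, buyer-exempt → 0% → $0.00
Yoga mat $58.43: athletic equipment, buyer-exempt → 0% → $0.00
Bottle of merlot $34.04: alcohol → 10.75% → $3.66
Running shoes $136.76: clothing & footwear, buyer-exempt → 0% → $0.00
Bottle of gin (750 mL) $38.26: alcohol → 10.75% → $4.11
Snow pants $78.08: clothing & footwear, buyer-exempt → 0% → $0.00
Total tax = $5.11 + $3.66 + $4.11 = $12.88

$12.88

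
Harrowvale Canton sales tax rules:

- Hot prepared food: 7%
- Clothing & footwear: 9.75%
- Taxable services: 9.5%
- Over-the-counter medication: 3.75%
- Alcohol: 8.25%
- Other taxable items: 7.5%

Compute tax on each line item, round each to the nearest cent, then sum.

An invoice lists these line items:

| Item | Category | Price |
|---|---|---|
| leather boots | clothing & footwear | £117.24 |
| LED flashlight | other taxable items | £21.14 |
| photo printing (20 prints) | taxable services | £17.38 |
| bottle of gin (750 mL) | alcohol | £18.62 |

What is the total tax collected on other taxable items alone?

LED flashlight £21.14: other taxable items → 7.5% → £1.59
Tax on other taxable items = £1.59

£1.59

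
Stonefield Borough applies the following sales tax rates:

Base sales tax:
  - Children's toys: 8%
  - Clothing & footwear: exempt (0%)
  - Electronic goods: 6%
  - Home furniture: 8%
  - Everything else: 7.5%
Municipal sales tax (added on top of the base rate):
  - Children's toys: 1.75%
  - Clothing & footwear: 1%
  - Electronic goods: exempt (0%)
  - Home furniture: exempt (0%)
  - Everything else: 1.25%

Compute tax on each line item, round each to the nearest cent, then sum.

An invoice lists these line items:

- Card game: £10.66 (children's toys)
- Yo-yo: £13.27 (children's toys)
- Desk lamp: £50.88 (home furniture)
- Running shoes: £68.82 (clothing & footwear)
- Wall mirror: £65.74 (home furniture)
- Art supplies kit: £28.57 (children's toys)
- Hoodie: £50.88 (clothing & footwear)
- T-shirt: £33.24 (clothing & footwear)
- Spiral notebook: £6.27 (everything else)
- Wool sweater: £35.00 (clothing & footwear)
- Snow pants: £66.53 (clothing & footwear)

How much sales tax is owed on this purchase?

Card game £10.66: children's toys → 8% + 1.75% municipal = 9.75% → £1.04
Yo-yo £13.27: children's toys → 8% + 1.75% municipal = 9.75% → £1.29
Desk lamp £50.88: home furniture → 8% + 0% municipal = 8% → £4.07
Running shoes £68.82: clothing & footwear → 0% + 1% municipal = 1% → £0.69
Wall mirror £65.74: home furniture → 8% + 0% municipal = 8% → £5.26
Art supplies kit £28.57: children's toys → 8% + 1.75% municipal = 9.75% → £2.79
Hoodie £50.88: clothing & footwear → 0% + 1% municipal = 1% → £0.51
T-shirt £33.24: clothing & footwear → 0% + 1% municipal = 1% → £0.33
Spiral notebook £6.27: everything else → 7.5% + 1.25% municipal = 8.75% → £0.55
Wool sweater £35.00: clothing & footwear → 0% + 1% municipal = 1% → £0.35
Snow pants £66.53: clothing & footwear → 0% + 1% municipal = 1% → £0.67
Total tax = £1.04 + £1.29 + £4.07 + £0.69 + £5.26 + £2.79 + £0.51 + £0.33 + £0.55 + £0.35 + £0.67 = £17.55

£17.55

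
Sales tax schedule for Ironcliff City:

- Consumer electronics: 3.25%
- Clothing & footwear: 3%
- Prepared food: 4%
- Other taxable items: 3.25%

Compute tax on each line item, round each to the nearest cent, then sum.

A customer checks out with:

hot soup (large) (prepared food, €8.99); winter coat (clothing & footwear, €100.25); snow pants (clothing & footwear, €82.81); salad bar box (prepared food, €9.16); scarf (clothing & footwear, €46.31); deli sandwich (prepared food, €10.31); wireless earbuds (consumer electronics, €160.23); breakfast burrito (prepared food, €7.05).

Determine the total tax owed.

Hot soup (large) €8.99: prepared food → 4% → €0.36
Winter coat €100.25: clothing & footwear → 3% → €3.01
Snow pants €82.81: clothing & footwear → 3% → €2.48
Salad bar box €9.16: prepared food → 4% → €0.37
Scarf €46.31: clothing & footwear → 3% → €1.39
Deli sandwich €10.31: prepared food → 4% → €0.41
Wireless earbuds €160.23: consumer electronics → 3.25% → €5.21
Breakfast burrito €7.05: prepared food → 4% → €0.28
Total tax = €0.36 + €3.01 + €2.48 + €0.37 + €1.39 + €0.41 + €5.21 + €0.28 = €13.51

€13.51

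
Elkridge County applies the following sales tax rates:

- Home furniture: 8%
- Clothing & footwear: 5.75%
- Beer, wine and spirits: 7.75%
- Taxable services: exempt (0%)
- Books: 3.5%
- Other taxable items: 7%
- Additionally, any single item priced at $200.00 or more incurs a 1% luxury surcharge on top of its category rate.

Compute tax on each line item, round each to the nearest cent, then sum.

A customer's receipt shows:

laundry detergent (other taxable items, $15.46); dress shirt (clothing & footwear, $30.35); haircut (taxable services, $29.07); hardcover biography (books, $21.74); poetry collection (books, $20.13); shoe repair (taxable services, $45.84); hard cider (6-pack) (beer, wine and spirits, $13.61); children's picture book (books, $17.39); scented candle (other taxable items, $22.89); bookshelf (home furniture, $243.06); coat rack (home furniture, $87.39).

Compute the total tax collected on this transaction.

Laundry detergent $15.46: other taxable items → 7% → $1.08
Dress shirt $30.35: clothing & footwear → 5.75% → $1.75
Haircut $29.07: taxable services → 0% → $0.00
Hardcover biography $21.74: books → 3.5% → $0.76
Poetry collection $20.13: books → 3.5% → $0.70
Shoe repair $45.84: taxable services → 0% → $0.00
Hard cider (6-pack) $13.61: beer, wine and spirits → 7.75% → $1.05
Children's picture book $17.39: books → 3.5% → $0.61
Scented candle $22.89: other taxable items → 7% → $1.60
Bookshelf $243.06: home furniture → 8% + 1% surcharge = 9% → $21.88
Coat rack $87.39: home furniture → 8% → $6.99
Total tax = $1.08 + $1.75 + $0.76 + $0.70 + $1.05 + $0.61 + $1.60 + $21.88 + $6.99 = $36.42

$36.42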